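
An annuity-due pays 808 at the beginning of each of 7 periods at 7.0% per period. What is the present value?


PV_due = PMT * (1-(1+i)^(-n))/i * (1+i)
PV_immediate = 4354.5458
PV_due = 4354.5458 * 1.07
= 4659.364


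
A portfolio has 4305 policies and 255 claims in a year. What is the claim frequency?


frequency = claims / policies
= 255 / 4305
= 0.0592


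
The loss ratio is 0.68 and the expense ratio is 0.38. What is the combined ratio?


Combined ratio = loss ratio + expense ratio
= 0.68 + 0.38
= 1.06


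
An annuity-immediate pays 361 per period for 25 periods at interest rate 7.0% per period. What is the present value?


PV = PMT * (1 - (1+i)^(-n)) / i
= 361 * (1 - (1+0.07)^(-25)) / 0.07
= 361 * (1 - 0.184249) / 0.07
= 361 * 11.653583
= 4206.9435


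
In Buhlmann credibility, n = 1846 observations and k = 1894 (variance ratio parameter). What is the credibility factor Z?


Z = n / (n + k)
= 1846 / (1846 + 1894)
= 1846 / 3740
= 0.4936


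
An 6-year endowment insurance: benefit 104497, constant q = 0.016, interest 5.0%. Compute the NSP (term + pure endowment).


Term component = 8172.7095
Pure endowment = 6_p_x * v^6 * benefit = 0.907759 * 0.746215 * 104497 = 70784.5733
NSP = 78957.2828


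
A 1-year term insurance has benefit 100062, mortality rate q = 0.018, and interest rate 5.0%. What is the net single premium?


NSP = benefit * q * v
v = 1/(1+i) = 0.952381
NSP = 100062 * 0.018 * 0.952381
= 1715.3486


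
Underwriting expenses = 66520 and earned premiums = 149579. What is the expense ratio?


Expense ratio = expenses / premiums
= 66520 / 149579
= 0.4447


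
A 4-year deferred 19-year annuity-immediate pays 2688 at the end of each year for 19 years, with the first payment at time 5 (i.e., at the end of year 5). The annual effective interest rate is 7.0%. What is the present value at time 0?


PV at time 4 of the 19-year annuity-immediate:
a_n = 2688 * (1-(1+0.07)^(-19))/0.07 = 27782.08
Discount back 4 years to time 0:
PV = 27782.08 * (1+0.07)^(-4)
= 27782.08 * 0.762895
= 21194.8158


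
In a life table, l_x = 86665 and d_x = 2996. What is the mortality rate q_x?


q_x = d_x / l_x
= 2996 / 86665
= 0.0346


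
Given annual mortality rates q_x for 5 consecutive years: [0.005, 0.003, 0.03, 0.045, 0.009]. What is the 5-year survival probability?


p_k = 1 - q_k for each year
Survival = product of (1 - q_k)
= 0.995 * 0.997 * 0.97 * 0.955 * 0.991
= 0.9107


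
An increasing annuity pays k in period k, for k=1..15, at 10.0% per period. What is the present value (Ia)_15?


(Ia)_n = sum_{k=1}^{n} k * v^k, v = 1/(1+i)
v = 0.909091
Sum computed term by term:
(Ia)_15 = 47.7581


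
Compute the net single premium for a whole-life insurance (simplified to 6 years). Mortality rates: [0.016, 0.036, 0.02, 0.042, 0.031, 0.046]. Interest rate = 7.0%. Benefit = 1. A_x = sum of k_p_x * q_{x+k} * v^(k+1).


v = 0.934579
Year 0: k_p_x=1.0, q=0.016, term=0.014953
Year 1: k_p_x=0.984, q=0.036, term=0.030941
Year 2: k_p_x=0.948576, q=0.02, term=0.015486
Year 3: k_p_x=0.929604, q=0.042, term=0.029786
Year 4: k_p_x=0.890561, q=0.031, term=0.019684
Year 5: k_p_x=0.862954, q=0.046, term=0.026451
A_x = 0.1373


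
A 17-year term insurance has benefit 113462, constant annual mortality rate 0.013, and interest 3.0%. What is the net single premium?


NSP = benefit * sum_{k=0}^{n-1} k_p_x * q * v^(k+1)
With constant q=0.013, v=0.970874
Sum = 0.155894
NSP = 113462 * 0.155894
= 17688.0864


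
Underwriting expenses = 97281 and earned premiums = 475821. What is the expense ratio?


Expense ratio = expenses / premiums
= 97281 / 475821
= 0.2044


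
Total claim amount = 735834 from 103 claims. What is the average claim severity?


severity = total / number
= 735834 / 103
= 7144.0194


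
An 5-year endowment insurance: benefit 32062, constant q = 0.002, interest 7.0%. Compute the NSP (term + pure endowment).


Term component = 261.9423
Pure endowment = 5_p_x * v^5 * benefit = 0.99004 * 0.712986 * 32062 = 22632.0778
NSP = 22894.0201


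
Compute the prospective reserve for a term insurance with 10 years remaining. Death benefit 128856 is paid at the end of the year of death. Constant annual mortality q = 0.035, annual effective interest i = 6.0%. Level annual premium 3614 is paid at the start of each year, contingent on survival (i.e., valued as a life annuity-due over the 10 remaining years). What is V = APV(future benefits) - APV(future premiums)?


v = 1/(1+i) = 0.943396
APV(future benefits) per unit = sum_{k=0}^{9} k_p_x * q * v^(k+1) = 0.224356
APV(future benefits) = 128856 * 0.224356 = 28909.6049
Life annuity-due factor ä_{x:10} = sum_{k=0}^{9} k_p_x * v^k = 6.794779
APV(future premiums) = 3614 * 6.794779 = 24556.331
V = 28909.6049 - 24556.331
= 4353.2738


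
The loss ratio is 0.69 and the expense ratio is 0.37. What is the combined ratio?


Combined ratio = loss ratio + expense ratio
= 0.69 + 0.37
= 1.06


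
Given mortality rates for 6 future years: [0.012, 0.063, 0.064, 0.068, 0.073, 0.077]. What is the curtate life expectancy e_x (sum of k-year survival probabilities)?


e_x = sum_{k=1}^{n} k_p_x
k_p_x values:
  1_p_x = 0.988
  2_p_x = 0.925756
  3_p_x = 0.866508
  4_p_x = 0.807585
  5_p_x = 0.748631
  6_p_x = 0.690987
e_x = 5.0275


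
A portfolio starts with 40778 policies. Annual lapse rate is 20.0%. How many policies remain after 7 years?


remaining = initial * (1 - lapse)^years
= 40778 * (1 - 0.2)^7
= 40778 * 0.209715
= 8551.7664


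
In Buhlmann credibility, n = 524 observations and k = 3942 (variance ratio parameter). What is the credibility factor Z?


Z = n / (n + k)
= 524 / (524 + 3942)
= 524 / 4466
= 0.1173


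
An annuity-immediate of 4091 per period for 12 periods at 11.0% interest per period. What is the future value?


FV = PMT * ((1+i)^n - 1) / i
= 4091 * ((1.11)^12 - 1) / 0.11
= 4091 * (3.498451 - 1) / 0.11
= 92919.649


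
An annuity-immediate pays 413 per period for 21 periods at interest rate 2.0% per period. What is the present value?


PV = PMT * (1 - (1+i)^(-n)) / i
= 413 * (1 - (1+0.02)^(-21)) / 0.02
= 413 * (1 - 0.659776) / 0.02
= 413 * 17.011209
= 7025.6294


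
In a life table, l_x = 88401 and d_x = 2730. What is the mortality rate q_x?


q_x = d_x / l_x
= 2730 / 88401
= 0.0309


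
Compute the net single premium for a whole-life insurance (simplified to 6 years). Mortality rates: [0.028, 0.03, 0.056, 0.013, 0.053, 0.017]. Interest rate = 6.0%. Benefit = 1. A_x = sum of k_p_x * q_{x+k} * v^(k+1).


v = 0.943396
Year 0: k_p_x=1.0, q=0.028, term=0.026415
Year 1: k_p_x=0.972, q=0.03, term=0.025952
Year 2: k_p_x=0.94284, q=0.056, term=0.044331
Year 3: k_p_x=0.890041, q=0.013, term=0.009165
Year 4: k_p_x=0.87847, q=0.053, term=0.034792
Year 5: k_p_x=0.831911, q=0.017, term=0.00997
A_x = 0.1506


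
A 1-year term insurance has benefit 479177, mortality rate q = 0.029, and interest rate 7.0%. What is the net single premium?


NSP = benefit * q * v
v = 1/(1+i) = 0.934579
NSP = 479177 * 0.029 * 0.934579
= 12987.0402


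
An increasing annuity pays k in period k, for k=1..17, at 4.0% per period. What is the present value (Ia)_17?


(Ia)_n = sum_{k=1}^{n} k * v^k, v = 1/(1+i)
v = 0.961538
Sum computed term by term:
(Ia)_17 = 98.1238


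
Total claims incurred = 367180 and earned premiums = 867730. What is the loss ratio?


Loss ratio = claims / premiums
= 367180 / 867730
= 0.4232


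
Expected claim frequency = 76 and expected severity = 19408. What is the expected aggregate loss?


E[S] = E[N] * E[X]
= 76 * 19408
= 1.4750e+06


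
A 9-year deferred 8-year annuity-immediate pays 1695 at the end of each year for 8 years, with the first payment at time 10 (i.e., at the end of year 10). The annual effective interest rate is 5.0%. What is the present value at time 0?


PV at time 9 of the 8-year annuity-immediate:
a_n = 1695 * (1-(1+0.05)^(-8))/0.05 = 10955.1456
Discount back 9 years to time 0:
PV = 10955.1456 * (1+0.05)^(-9)
= 10955.1456 * 0.644609
= 7061.7845


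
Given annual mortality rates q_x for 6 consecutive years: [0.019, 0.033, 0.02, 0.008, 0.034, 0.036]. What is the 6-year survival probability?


p_k = 1 - q_k for each year
Survival = product of (1 - q_k)
= 0.981 * 0.967 * 0.98 * 0.992 * 0.966 * 0.964
= 0.8588


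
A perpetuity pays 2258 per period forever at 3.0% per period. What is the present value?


PV = PMT / i
= 2258 / 0.03
= 75266.6667


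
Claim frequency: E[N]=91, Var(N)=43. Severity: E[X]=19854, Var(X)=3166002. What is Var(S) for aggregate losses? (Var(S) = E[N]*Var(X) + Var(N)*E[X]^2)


Var(S) = E[N]*Var(X) + Var(N)*E[X]^2
= 91*3166002 + 43*19854^2
= 288106182 + 16949796588
= 1.7238e+10


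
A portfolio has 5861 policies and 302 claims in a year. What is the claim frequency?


frequency = claims / policies
= 302 / 5861
= 0.0515


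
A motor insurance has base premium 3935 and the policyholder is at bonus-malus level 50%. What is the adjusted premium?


adjusted = base * BM_level / 100
= 3935 * 50 / 100
= 3935 * 0.5
= 1967.5


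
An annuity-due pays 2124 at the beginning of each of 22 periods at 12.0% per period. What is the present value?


PV_due = PMT * (1-(1+i)^(-n))/i * (1+i)
PV_immediate = 16237.2276
PV_due = 16237.2276 * 1.12
= 18185.6949


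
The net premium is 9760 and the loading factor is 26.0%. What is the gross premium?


Gross = net * (1 + loading)
= 9760 * (1 + 0.26)
= 9760 * 1.26
= 12297.6


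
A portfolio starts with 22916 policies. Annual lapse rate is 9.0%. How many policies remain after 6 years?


remaining = initial * (1 - lapse)^years
= 22916 * (1 - 0.09)^6
= 22916 * 0.567869
= 13013.2918


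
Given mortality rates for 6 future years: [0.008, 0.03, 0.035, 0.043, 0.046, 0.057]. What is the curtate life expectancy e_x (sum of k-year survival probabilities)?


e_x = sum_{k=1}^{n} k_p_x
k_p_x values:
  1_p_x = 0.992
  2_p_x = 0.96224
  3_p_x = 0.928562
  4_p_x = 0.888633
  5_p_x = 0.847756
  6_p_x = 0.799434
e_x = 5.4186


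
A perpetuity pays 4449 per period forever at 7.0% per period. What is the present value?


PV = PMT / i
= 4449 / 0.07
= 63557.1429


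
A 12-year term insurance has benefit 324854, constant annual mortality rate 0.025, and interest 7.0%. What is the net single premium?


NSP = benefit * sum_{k=0}^{n-1} k_p_x * q * v^(k+1)
With constant q=0.025, v=0.934579
Sum = 0.176926
NSP = 324854 * 0.176926
= 57475.2136


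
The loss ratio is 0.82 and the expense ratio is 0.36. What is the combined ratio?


Combined ratio = loss ratio + expense ratio
= 0.82 + 0.36
= 1.18


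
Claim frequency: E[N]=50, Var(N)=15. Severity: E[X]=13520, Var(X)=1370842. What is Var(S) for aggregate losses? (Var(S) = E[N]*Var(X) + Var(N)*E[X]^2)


Var(S) = E[N]*Var(X) + Var(N)*E[X]^2
= 50*1370842 + 15*13520^2
= 68542100 + 2741856000
= 2.8104e+09


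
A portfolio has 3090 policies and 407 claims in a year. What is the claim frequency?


frequency = claims / policies
= 407 / 3090
= 0.1317


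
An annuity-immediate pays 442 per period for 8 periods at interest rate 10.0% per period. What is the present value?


PV = PMT * (1 - (1+i)^(-n)) / i
= 442 * (1 - (1+0.1)^(-8)) / 0.1
= 442 * (1 - 0.466507) / 0.1
= 442 * 5.334926
= 2358.0374


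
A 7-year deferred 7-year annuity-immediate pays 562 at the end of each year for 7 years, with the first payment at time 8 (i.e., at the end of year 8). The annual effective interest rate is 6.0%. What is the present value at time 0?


PV at time 7 of the 7-year annuity-immediate:
a_n = 562 * (1-(1+0.06)^(-7))/0.06 = 3137.2984
Discount back 7 years to time 0:
PV = 3137.2984 * (1+0.06)^(-7)
= 3137.2984 * 0.665057
= 2086.4826


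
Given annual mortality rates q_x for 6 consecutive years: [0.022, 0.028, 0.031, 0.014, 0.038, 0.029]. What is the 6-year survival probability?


p_k = 1 - q_k for each year
Survival = product of (1 - q_k)
= 0.978 * 0.972 * 0.969 * 0.986 * 0.962 * 0.971
= 0.8484


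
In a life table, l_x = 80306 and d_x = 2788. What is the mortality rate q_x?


q_x = d_x / l_x
= 2788 / 80306
= 0.0347


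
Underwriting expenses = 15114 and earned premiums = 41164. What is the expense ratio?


Expense ratio = expenses / premiums
= 15114 / 41164
= 0.3672


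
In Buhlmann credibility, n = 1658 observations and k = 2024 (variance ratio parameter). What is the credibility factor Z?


Z = n / (n + k)
= 1658 / (1658 + 2024)
= 1658 / 3682
= 0.4503


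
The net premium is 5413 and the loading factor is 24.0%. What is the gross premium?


Gross = net * (1 + loading)
= 5413 * (1 + 0.24)
= 5413 * 1.24
= 6712.12


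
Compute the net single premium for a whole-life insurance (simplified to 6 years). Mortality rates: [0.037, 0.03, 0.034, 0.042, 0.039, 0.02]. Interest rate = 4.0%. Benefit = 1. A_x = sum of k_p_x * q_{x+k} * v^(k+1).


v = 0.961538
Year 0: k_p_x=1.0, q=0.037, term=0.035577
Year 1: k_p_x=0.963, q=0.03, term=0.02671
Year 2: k_p_x=0.93411, q=0.034, term=0.028234
Year 3: k_p_x=0.90235, q=0.042, term=0.032396
Year 4: k_p_x=0.864452, q=0.039, term=0.02771
Year 5: k_p_x=0.830738, q=0.02, term=0.013131
A_x = 0.1638


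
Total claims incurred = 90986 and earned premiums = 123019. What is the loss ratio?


Loss ratio = claims / premiums
= 90986 / 123019
= 0.7396


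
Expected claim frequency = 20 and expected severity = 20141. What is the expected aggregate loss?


E[S] = E[N] * E[X]
= 20 * 20141
= 402820


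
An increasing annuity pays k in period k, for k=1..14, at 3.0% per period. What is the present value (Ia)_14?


(Ia)_n = sum_{k=1}^{n} k * v^k, v = 1/(1+i)
v = 0.970874
Sum computed term by term:
(Ia)_14 = 79.3102


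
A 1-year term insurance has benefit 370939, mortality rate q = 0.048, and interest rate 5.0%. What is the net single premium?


NSP = benefit * q * v
v = 1/(1+i) = 0.952381
NSP = 370939 * 0.048 * 0.952381
= 16957.2114


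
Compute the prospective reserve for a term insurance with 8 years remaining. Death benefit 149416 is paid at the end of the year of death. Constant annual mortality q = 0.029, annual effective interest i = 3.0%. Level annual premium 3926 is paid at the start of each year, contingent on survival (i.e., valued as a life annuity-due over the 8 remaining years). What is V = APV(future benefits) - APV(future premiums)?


v = 1/(1+i) = 0.970874
APV(future benefits) per unit = sum_{k=0}^{7} k_p_x * q * v^(k+1) = 0.184904
APV(future benefits) = 149416 * 0.184904 = 27627.6654
Life annuity-due factor ä_{x:8} = sum_{k=0}^{7} k_p_x * v^k = 6.567292
APV(future premiums) = 3926 * 6.567292 = 25783.1874
V = 27627.6654 - 25783.1874
= 1844.4781


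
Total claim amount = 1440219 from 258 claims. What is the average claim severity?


severity = total / number
= 1440219 / 258
= 5582.2442


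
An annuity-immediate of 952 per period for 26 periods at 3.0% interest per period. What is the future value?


FV = PMT * ((1+i)^n - 1) / i
= 952 * ((1.03)^26 - 1) / 0.03
= 952 * (2.156591 - 1) / 0.03
= 36702.4962


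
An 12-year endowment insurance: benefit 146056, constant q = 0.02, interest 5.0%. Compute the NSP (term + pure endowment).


Term component = 23495.8353
Pure endowment = 12_p_x * v^12 * benefit = 0.784717 * 0.556837 * 146056 = 63820.5764
NSP = 87316.4117


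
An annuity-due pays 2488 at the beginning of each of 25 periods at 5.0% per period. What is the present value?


PV_due = PMT * (1-(1+i)^(-n))/i * (1+i)
PV_immediate = 35065.7341
PV_due = 35065.7341 * 1.05
= 36819.0208


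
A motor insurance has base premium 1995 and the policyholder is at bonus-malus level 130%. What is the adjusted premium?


adjusted = base * BM_level / 100
= 1995 * 130 / 100
= 1995 * 1.3
= 2593.5


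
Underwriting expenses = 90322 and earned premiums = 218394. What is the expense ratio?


Expense ratio = expenses / premiums
= 90322 / 218394
= 0.4136


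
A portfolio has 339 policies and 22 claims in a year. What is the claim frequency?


frequency = claims / policies
= 22 / 339
= 0.0649


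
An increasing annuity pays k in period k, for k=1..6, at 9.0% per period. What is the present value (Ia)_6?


(Ia)_n = sum_{k=1}^{n} k * v^k, v = 1/(1+i)
v = 0.917431
Sum computed term by term:
(Ia)_6 = 14.5783


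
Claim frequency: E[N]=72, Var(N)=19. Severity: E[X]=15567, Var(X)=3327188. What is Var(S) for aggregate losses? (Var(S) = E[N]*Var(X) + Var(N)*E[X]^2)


Var(S) = E[N]*Var(X) + Var(N)*E[X]^2
= 72*3327188 + 19*15567^2
= 239557536 + 4604298291
= 4.8439e+09


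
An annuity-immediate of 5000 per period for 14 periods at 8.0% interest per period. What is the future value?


FV = PMT * ((1+i)^n - 1) / i
= 5000 * ((1.08)^14 - 1) / 0.08
= 5000 * (2.937194 - 1) / 0.08
= 121074.6015


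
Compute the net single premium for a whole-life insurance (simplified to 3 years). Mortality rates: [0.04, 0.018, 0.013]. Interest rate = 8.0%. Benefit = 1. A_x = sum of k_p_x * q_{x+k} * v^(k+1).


v = 0.925926
Year 0: k_p_x=1.0, q=0.04, term=0.037037
Year 1: k_p_x=0.96, q=0.018, term=0.014815
Year 2: k_p_x=0.94272, q=0.013, term=0.009729
A_x = 0.0616


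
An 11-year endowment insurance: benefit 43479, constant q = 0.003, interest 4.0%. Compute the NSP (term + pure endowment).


Term component = 1127.026
Pure endowment = 11_p_x * v^11 * benefit = 0.967491 * 0.649581 * 43479 = 27324.9613
NSP = 28451.9873


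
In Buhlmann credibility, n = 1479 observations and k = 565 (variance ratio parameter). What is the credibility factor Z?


Z = n / (n + k)
= 1479 / (1479 + 565)
= 1479 / 2044
= 0.7236


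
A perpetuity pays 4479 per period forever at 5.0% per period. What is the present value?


PV = PMT / i
= 4479 / 0.05
= 89580.0


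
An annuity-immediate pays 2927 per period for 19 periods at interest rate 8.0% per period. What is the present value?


PV = PMT * (1 - (1+i)^(-n)) / i
= 2927 * (1 - (1+0.08)^(-19)) / 0.08
= 2927 * (1 - 0.231712) / 0.08
= 2927 * 9.603599
= 28109.7349


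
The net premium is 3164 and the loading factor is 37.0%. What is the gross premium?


Gross = net * (1 + loading)
= 3164 * (1 + 0.37)
= 3164 * 1.37
= 4334.68


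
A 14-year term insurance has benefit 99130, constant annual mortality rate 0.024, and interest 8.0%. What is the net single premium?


NSP = benefit * sum_{k=0}^{n-1} k_p_x * q * v^(k+1)
With constant q=0.024, v=0.925926
Sum = 0.174852
NSP = 99130 * 0.174852
= 17333.1155


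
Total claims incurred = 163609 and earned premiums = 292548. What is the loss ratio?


Loss ratio = claims / premiums
= 163609 / 292548
= 0.5593


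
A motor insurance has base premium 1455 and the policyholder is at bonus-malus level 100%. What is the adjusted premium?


adjusted = base * BM_level / 100
= 1455 * 100 / 100
= 1455 * 1.0
= 1455.0


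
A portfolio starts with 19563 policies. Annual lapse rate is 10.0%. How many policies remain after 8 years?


remaining = initial * (1 - lapse)^years
= 19563 * (1 - 0.1)^8
= 19563 * 0.430467
= 8421.23


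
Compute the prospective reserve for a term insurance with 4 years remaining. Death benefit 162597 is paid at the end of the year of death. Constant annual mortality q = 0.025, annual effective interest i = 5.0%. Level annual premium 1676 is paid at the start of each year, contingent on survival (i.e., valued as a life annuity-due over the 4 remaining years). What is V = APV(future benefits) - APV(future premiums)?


v = 1/(1+i) = 0.952381
APV(future benefits) per unit = sum_{k=0}^{3} k_p_x * q * v^(k+1) = 0.085511
APV(future benefits) = 162597 * 0.085511 = 13903.872
Life annuity-due factor ä_{x:4} = sum_{k=0}^{3} k_p_x * v^k = 3.591472
APV(future premiums) = 1676 * 3.591472 = 6019.3076
V = 13903.872 - 6019.3076
= 7884.5644


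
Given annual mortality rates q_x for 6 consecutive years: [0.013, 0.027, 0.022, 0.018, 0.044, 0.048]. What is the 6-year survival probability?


p_k = 1 - q_k for each year
Survival = product of (1 - q_k)
= 0.987 * 0.973 * 0.978 * 0.982 * 0.956 * 0.952
= 0.8394


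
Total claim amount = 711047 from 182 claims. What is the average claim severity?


severity = total / number
= 711047 / 182
= 3906.8516


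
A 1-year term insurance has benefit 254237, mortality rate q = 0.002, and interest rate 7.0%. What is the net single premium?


NSP = benefit * q * v
v = 1/(1+i) = 0.934579
NSP = 254237 * 0.002 * 0.934579
= 475.2093


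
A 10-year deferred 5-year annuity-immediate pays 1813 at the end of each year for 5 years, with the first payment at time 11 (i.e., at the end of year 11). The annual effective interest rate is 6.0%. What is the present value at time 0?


PV at time 10 of the 5-year annuity-immediate:
a_n = 1813 * (1-(1+0.06)^(-5))/0.06 = 7637.0155
Discount back 10 years to time 0:
PV = 7637.0155 * (1+0.06)^(-10)
= 7637.0155 * 0.558395
= 4264.4696


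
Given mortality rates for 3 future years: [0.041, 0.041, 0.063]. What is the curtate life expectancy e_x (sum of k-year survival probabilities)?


e_x = sum_{k=1}^{n} k_p_x
k_p_x values:
  1_p_x = 0.959
  2_p_x = 0.919681
  3_p_x = 0.861741
e_x = 2.7404


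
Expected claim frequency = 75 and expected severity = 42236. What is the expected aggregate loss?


E[S] = E[N] * E[X]
= 75 * 42236
= 3.1677e+06


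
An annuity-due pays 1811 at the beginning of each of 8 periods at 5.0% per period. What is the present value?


PV_due = PMT * (1-(1+i)^(-n))/i * (1+i)
PV_immediate = 11704.8783
PV_due = 11704.8783 * 1.05
= 12290.1222


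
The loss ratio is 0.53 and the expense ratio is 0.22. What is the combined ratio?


Combined ratio = loss ratio + expense ratio
= 0.53 + 0.22
= 0.75


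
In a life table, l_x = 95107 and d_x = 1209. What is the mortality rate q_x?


q_x = d_x / l_x
= 1209 / 95107
= 0.0127


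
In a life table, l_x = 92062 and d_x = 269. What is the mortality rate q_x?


q_x = d_x / l_x
= 269 / 92062
= 0.0029


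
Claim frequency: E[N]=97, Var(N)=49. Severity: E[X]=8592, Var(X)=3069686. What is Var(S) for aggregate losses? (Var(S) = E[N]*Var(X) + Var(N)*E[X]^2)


Var(S) = E[N]*Var(X) + Var(N)*E[X]^2
= 97*3069686 + 49*8592^2
= 297759542 + 3617300736
= 3.9151e+09


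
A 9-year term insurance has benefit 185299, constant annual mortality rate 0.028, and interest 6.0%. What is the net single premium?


NSP = benefit * sum_{k=0}^{n-1} k_p_x * q * v^(k+1)
With constant q=0.028, v=0.943396
Sum = 0.172328
NSP = 185299 * 0.172328
= 31932.1343


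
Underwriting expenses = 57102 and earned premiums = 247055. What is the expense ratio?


Expense ratio = expenses / premiums
= 57102 / 247055
= 0.2311


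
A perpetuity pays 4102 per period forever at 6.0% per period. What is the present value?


PV = PMT / i
= 4102 / 0.06
= 68366.6667


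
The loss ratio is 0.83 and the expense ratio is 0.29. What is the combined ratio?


Combined ratio = loss ratio + expense ratio
= 0.83 + 0.29
= 1.12


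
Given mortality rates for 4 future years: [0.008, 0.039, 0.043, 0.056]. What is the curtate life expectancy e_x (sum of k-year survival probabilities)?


e_x = sum_{k=1}^{n} k_p_x
k_p_x values:
  1_p_x = 0.992
  2_p_x = 0.953312
  3_p_x = 0.91232
  4_p_x = 0.86123
e_x = 3.7189


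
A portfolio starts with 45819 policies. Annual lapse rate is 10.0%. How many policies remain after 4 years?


remaining = initial * (1 - lapse)^years
= 45819 * (1 - 0.1)^4
= 45819 * 0.6561
= 30061.8459


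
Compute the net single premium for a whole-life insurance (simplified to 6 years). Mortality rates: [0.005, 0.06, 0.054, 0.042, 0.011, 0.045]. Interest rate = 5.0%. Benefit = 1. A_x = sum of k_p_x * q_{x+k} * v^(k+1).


v = 0.952381
Year 0: k_p_x=1.0, q=0.005, term=0.004762
Year 1: k_p_x=0.995, q=0.06, term=0.05415
Year 2: k_p_x=0.9353, q=0.054, term=0.043629
Year 3: k_p_x=0.884794, q=0.042, term=0.030573
Year 4: k_p_x=0.847632, q=0.011, term=0.007306
Year 5: k_p_x=0.838309, q=0.045, term=0.02815
A_x = 0.1686


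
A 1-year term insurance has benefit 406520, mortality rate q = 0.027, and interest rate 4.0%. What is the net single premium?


NSP = benefit * q * v
v = 1/(1+i) = 0.961538
NSP = 406520 * 0.027 * 0.961538
= 10553.8846


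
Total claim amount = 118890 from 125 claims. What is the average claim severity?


severity = total / number
= 118890 / 125
= 951.12


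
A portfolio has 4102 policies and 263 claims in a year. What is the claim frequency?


frequency = claims / policies
= 263 / 4102
= 0.0641


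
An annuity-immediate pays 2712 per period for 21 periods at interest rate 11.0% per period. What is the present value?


PV = PMT * (1 - (1+i)^(-n)) / i
= 2712 * (1 - (1+0.11)^(-21)) / 0.11
= 2712 * (1 - 0.111742) / 0.11
= 2712 * 8.07507
= 21899.5909


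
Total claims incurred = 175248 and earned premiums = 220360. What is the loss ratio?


Loss ratio = claims / premiums
= 175248 / 220360
= 0.7953


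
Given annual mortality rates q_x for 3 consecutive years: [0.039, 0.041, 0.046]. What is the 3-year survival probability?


p_k = 1 - q_k for each year
Survival = product of (1 - q_k)
= 0.961 * 0.959 * 0.954
= 0.8792


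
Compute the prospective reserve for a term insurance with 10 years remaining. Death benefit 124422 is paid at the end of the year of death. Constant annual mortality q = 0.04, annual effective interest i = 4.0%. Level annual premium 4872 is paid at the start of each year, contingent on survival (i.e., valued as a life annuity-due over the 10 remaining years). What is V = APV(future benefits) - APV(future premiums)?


v = 1/(1+i) = 0.961538
APV(future benefits) per unit = sum_{k=0}^{9} k_p_x * q * v^(k+1) = 0.275431
APV(future benefits) = 124422 * 0.275431 = 34269.7314
Life annuity-due factor ä_{x:10} = sum_{k=0}^{9} k_p_x * v^k = 7.161218
APV(future premiums) = 4872 * 7.161218 = 34889.4522
V = 34269.7314 - 34889.4522
= -619.7208


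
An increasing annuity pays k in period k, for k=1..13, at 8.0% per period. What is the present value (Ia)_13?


(Ia)_n = sum_{k=1}^{n} k * v^k, v = 1/(1+i)
v = 0.925926
Sum computed term by term:
(Ia)_13 = 46.9501


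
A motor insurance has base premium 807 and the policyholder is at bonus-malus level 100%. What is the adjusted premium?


adjusted = base * BM_level / 100
= 807 * 100 / 100
= 807 * 1.0
= 807.0


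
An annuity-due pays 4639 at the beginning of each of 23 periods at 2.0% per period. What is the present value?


PV_due = PMT * (1-(1+i)^(-n))/i * (1+i)
PV_immediate = 84857.5349
PV_due = 84857.5349 * 1.02
= 86554.6856


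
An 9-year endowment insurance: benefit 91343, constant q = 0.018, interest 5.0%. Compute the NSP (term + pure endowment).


Term component = 10943.584
Pure endowment = 9_p_x * v^9 * benefit = 0.849187 * 0.644609 * 91343 = 50000.5716
NSP = 60944.1556


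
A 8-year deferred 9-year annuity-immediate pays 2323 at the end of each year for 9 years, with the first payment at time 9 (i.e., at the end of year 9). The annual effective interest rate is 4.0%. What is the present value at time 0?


PV at time 8 of the 9-year annuity-immediate:
a_n = 2323 * (1-(1+0.04)^(-9))/0.04 = 17272.2753
Discount back 8 years to time 0:
PV = 17272.2753 * (1+0.04)^(-8)
= 17272.2753 * 0.73069
= 12620.6824


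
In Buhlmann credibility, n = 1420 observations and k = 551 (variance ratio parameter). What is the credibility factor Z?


Z = n / (n + k)
= 1420 / (1420 + 551)
= 1420 / 1971
= 0.7204


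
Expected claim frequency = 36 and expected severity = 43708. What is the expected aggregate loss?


E[S] = E[N] * E[X]
= 36 * 43708
= 1.5735e+06


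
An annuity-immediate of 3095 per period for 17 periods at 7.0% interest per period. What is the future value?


FV = PMT * ((1+i)^n - 1) / i
= 3095 * ((1.07)^17 - 1) / 0.07
= 3095 * (3.158815 - 1) / 0.07
= 95450.4725


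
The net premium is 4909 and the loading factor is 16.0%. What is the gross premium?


Gross = net * (1 + loading)
= 4909 * (1 + 0.16)
= 4909 * 1.16
= 5694.44


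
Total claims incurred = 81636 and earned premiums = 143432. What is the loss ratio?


Loss ratio = claims / premiums
= 81636 / 143432
= 0.5692


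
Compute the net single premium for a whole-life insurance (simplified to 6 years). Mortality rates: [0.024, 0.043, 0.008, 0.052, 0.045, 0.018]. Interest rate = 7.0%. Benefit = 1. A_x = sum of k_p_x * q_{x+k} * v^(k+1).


v = 0.934579
Year 0: k_p_x=1.0, q=0.024, term=0.02243
Year 1: k_p_x=0.976, q=0.043, term=0.036656
Year 2: k_p_x=0.934032, q=0.008, term=0.0061
Year 3: k_p_x=0.92656, q=0.052, term=0.036757
Year 4: k_p_x=0.878379, q=0.045, term=0.028182
Year 5: k_p_x=0.838852, q=0.018, term=0.010061
A_x = 0.1402


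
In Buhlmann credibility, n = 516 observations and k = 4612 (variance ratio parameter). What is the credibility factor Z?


Z = n / (n + k)
= 516 / (516 + 4612)
= 516 / 5128
= 0.1006


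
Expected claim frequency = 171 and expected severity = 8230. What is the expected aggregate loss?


E[S] = E[N] * E[X]
= 171 * 8230
= 1.4073e+06


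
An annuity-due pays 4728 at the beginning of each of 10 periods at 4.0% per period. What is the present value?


PV_due = PMT * (1-(1+i)^(-n))/i * (1+i)
PV_immediate = 38348.3152
PV_due = 38348.3152 * 1.04
= 39882.2479


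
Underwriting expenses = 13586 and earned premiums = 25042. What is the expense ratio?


Expense ratio = expenses / premiums
= 13586 / 25042
= 0.5425


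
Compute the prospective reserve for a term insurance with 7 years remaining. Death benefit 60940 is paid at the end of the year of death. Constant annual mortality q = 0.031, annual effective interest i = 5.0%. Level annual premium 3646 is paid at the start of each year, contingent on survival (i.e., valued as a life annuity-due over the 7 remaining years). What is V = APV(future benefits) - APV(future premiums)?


v = 1/(1+i) = 0.952381
APV(future benefits) per unit = sum_{k=0}^{6} k_p_x * q * v^(k+1) = 0.164535
APV(future benefits) = 60940 * 0.164535 = 10026.7325
Life annuity-due factor ä_{x:7} = sum_{k=0}^{6} k_p_x * v^k = 5.572943
APV(future premiums) = 3646 * 5.572943 = 20318.9493
V = 10026.7325 - 20318.9493
= -10292.2168


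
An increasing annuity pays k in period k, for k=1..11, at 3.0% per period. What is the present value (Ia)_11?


(Ia)_n = sum_{k=1}^{n} k * v^k, v = 1/(1+i)
v = 0.970874
Sum computed term by term:
(Ia)_11 = 52.7856


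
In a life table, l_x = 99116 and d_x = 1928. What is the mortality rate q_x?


q_x = d_x / l_x
= 1928 / 99116
= 0.0195


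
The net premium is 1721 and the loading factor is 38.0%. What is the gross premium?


Gross = net * (1 + loading)
= 1721 * (1 + 0.38)
= 1721 * 1.38
= 2374.98


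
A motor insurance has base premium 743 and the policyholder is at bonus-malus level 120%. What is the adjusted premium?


adjusted = base * BM_level / 100
= 743 * 120 / 100
= 743 * 1.2
= 891.6


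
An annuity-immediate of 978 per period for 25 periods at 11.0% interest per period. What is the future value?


FV = PMT * ((1+i)^n - 1) / i
= 978 * ((1.11)^25 - 1) / 0.11
= 978 * (13.585464 - 1) / 0.11
= 111896.2145


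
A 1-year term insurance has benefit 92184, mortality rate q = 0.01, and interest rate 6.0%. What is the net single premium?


NSP = benefit * q * v
v = 1/(1+i) = 0.943396
NSP = 92184 * 0.01 * 0.943396
= 869.6604


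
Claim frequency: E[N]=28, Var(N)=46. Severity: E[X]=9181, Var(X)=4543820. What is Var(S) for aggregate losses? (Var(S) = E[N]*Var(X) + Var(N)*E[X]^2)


Var(S) = E[N]*Var(X) + Var(N)*E[X]^2
= 28*4543820 + 46*9181^2
= 127226960 + 3877375006
= 4.0046e+09


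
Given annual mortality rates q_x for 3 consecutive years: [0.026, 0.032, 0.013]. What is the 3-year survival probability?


p_k = 1 - q_k for each year
Survival = product of (1 - q_k)
= 0.974 * 0.968 * 0.987
= 0.9306


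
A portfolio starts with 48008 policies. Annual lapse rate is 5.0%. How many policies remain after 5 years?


remaining = initial * (1 - lapse)^years
= 48008 * (1 - 0.05)^5
= 48008 * 0.773781
= 37147.6752


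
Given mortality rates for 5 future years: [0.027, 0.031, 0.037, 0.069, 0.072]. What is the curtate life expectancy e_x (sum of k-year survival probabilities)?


e_x = sum_{k=1}^{n} k_p_x
k_p_x values:
  1_p_x = 0.973
  2_p_x = 0.942837
  3_p_x = 0.907952
  4_p_x = 0.845303
  5_p_x = 0.784442
e_x = 4.4535


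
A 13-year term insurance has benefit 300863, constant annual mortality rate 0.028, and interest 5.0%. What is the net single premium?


NSP = benefit * sum_{k=0}^{n-1} k_p_x * q * v^(k+1)
With constant q=0.028, v=0.952381
Sum = 0.227372
NSP = 300863 * 0.227372
= 68407.7937


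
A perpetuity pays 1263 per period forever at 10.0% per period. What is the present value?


PV = PMT / i
= 1263 / 0.1
= 12630.0


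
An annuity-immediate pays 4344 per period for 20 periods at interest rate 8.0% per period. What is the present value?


PV = PMT * (1 - (1+i)^(-n)) / i
= 4344 * (1 - (1+0.08)^(-20)) / 0.08
= 4344 * (1 - 0.214548) / 0.08
= 4344 * 9.818147
= 42650.0323


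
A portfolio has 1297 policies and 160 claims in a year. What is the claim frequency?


frequency = claims / policies
= 160 / 1297
= 0.1234


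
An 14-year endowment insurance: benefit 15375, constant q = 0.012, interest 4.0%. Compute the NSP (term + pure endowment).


Term component = 1817.7686
Pure endowment = 14_p_x * v^14 * benefit = 0.844495 * 0.577475 * 15375 = 7498.0028
NSP = 9315.7714


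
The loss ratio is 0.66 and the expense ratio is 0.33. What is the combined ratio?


Combined ratio = loss ratio + expense ratio
= 0.66 + 0.33
= 0.99


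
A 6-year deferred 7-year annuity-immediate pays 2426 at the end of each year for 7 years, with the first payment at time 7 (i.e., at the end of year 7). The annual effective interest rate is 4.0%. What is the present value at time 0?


PV at time 6 of the 7-year annuity-immediate:
a_n = 2426 * (1-(1+0.04)^(-7))/0.04 = 14560.9846
Discount back 6 years to time 0:
PV = 14560.9846 * (1+0.04)^(-6)
= 14560.9846 * 0.790315
= 11507.7577


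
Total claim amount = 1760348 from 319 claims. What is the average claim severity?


severity = total / number
= 1760348 / 319
= 5518.3323


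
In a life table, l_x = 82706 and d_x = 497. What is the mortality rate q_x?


q_x = d_x / l_x
= 497 / 82706
= 0.006


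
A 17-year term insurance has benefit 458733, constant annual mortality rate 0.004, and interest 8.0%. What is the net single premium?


NSP = benefit * sum_{k=0}^{n-1} k_p_x * q * v^(k+1)
With constant q=0.004, v=0.925926
Sum = 0.035597
NSP = 458733 * 0.035597
= 16329.4275


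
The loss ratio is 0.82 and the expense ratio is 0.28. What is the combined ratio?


Combined ratio = loss ratio + expense ratio
= 0.82 + 0.28
= 1.1


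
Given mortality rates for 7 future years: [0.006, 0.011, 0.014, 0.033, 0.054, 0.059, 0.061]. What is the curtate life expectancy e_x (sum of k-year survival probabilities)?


e_x = sum_{k=1}^{n} k_p_x
k_p_x values:
  1_p_x = 0.994
  2_p_x = 0.983066
  3_p_x = 0.969303
  4_p_x = 0.937316
  5_p_x = 0.886701
  6_p_x = 0.834386
  7_p_x = 0.783488
e_x = 6.3883


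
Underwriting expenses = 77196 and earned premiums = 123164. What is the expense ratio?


Expense ratio = expenses / premiums
= 77196 / 123164
= 0.6268


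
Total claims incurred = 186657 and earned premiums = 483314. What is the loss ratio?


Loss ratio = claims / premiums
= 186657 / 483314
= 0.3862


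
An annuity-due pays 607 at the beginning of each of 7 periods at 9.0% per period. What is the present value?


PV_due = PMT * (1-(1+i)^(-n))/i * (1+i)
PV_immediate = 3055.0024
PV_due = 3055.0024 * 1.09
= 3329.9526


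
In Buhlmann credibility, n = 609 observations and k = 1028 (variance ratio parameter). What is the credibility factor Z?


Z = n / (n + k)
= 609 / (609 + 1028)
= 609 / 1637
= 0.372


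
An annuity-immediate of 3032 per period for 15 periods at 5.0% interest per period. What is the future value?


FV = PMT * ((1+i)^n - 1) / i
= 3032 * ((1.05)^15 - 1) / 0.05
= 3032 * (2.078928 - 1) / 0.05
= 65426.2048


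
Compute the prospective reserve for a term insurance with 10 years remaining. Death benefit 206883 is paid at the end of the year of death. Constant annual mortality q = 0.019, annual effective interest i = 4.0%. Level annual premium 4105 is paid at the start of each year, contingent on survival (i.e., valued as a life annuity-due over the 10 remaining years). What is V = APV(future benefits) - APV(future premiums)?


v = 1/(1+i) = 0.961538
APV(future benefits) per unit = sum_{k=0}^{9} k_p_x * q * v^(k+1) = 0.142454
APV(future benefits) = 206883 * 0.142454 = 29471.2639
Life annuity-due factor ä_{x:10} = sum_{k=0}^{9} k_p_x * v^k = 7.79747
APV(future premiums) = 4105 * 7.79747 = 32008.613
V = 29471.2639 - 32008.613
= -2537.3491


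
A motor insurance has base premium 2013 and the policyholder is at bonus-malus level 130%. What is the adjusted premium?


adjusted = base * BM_level / 100
= 2013 * 130 / 100
= 2013 * 1.3
= 2616.9


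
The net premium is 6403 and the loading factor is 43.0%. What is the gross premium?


Gross = net * (1 + loading)
= 6403 * (1 + 0.43)
= 6403 * 1.43
= 9156.29


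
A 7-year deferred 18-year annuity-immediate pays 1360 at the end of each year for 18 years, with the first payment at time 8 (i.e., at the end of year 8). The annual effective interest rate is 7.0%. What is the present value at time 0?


PV at time 7 of the 18-year annuity-immediate:
a_n = 1360 * (1-(1+0.07)^(-18))/0.07 = 13680.3582
Discount back 7 years to time 0:
PV = 13680.3582 * (1+0.07)^(-7)
= 13680.3582 * 0.62275
= 8519.4395


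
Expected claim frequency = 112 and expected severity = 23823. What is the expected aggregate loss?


E[S] = E[N] * E[X]
= 112 * 23823
= 2.6682e+06


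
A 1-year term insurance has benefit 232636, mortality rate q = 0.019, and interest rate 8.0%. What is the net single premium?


NSP = benefit * q * v
v = 1/(1+i) = 0.925926
NSP = 232636 * 0.019 * 0.925926
= 4092.6704


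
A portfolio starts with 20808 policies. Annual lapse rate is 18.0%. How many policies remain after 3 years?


remaining = initial * (1 - lapse)^years
= 20808 * (1 - 0.18)^3
= 20808 * 0.551368
= 11472.8653


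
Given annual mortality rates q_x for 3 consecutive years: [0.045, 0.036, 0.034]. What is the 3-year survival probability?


p_k = 1 - q_k for each year
Survival = product of (1 - q_k)
= 0.955 * 0.964 * 0.966
= 0.8893


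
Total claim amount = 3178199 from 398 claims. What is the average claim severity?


severity = total / number
= 3178199 / 398
= 7985.4246


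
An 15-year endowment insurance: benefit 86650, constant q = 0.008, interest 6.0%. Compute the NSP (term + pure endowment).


Term component = 6423.2895
Pure endowment = 15_p_x * v^15 * benefit = 0.886493 * 0.417265 * 86650 = 32052.0396
NSP = 38475.329


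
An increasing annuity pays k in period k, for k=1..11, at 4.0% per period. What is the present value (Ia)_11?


(Ia)_n = sum_{k=1}^{n} k * v^k, v = 1/(1+i)
v = 0.961538
Sum computed term by term:
(Ia)_11 = 49.1376


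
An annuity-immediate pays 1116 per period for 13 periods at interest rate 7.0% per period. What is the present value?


PV = PMT * (1 - (1+i)^(-n)) / i
= 1116 * (1 - (1+0.07)^(-13)) / 0.07
= 1116 * (1 - 0.414964) / 0.07
= 1116 * 8.357651
= 9327.1382


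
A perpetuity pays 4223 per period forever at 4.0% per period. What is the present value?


PV = PMT / i
= 4223 / 0.04
= 105575.0


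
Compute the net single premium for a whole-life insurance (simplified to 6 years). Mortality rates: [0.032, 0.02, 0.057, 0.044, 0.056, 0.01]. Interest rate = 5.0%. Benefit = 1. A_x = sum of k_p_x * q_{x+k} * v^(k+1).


v = 0.952381
Year 0: k_p_x=1.0, q=0.032, term=0.030476
Year 1: k_p_x=0.968, q=0.02, term=0.01756
Year 2: k_p_x=0.94864, q=0.057, term=0.04671
Year 3: k_p_x=0.894568, q=0.044, term=0.032382
Year 4: k_p_x=0.855207, q=0.056, term=0.037524
Year 5: k_p_x=0.807315, q=0.01, term=0.006024
A_x = 0.1707
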